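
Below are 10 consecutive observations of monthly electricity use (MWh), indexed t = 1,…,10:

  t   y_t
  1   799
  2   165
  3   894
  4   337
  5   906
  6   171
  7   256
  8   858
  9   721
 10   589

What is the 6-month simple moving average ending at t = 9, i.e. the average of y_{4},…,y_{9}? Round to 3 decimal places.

541.500

Sum of periods 4–9: 337 + 906 + 171 + 256 + 858 + 721 = 3249
Divide by 6: 3249 / 6 = 541.500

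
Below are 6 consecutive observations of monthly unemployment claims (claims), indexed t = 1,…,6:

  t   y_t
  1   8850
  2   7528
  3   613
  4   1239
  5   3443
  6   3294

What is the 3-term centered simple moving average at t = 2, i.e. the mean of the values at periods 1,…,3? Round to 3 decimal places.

Sum of periods 1–3: 8850 + 7528 + 613 = 16991
Divide by 3: 16991 / 3 = 5663.667

5663.667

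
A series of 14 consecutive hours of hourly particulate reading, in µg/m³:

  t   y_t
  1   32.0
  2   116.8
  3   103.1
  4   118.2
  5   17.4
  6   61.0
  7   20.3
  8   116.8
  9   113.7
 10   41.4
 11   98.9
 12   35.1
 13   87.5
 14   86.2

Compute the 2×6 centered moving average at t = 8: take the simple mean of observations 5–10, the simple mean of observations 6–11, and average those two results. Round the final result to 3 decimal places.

Sum over 5–10: 17.4 + 61.0 + 20.3 + 116.8 + 113.7 + 41.4 = 370.6
Sum over 6–11: 61.0 + 20.3 + 116.8 + 113.7 + 41.4 + 98.9 = 452.1
CMA at t=8 = (370.6 + 452.1) / (2·6) = 822.7 / 12 = 68.558

68.558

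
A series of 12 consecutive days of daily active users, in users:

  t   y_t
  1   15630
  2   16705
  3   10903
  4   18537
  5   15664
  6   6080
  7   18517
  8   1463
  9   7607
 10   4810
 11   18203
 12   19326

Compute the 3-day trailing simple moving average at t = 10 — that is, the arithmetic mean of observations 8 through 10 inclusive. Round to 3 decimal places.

4626.667

Sum of periods 8–10: 1463 + 7607 + 4810 = 13880
Divide by 3: 13880 / 3 = 4626.667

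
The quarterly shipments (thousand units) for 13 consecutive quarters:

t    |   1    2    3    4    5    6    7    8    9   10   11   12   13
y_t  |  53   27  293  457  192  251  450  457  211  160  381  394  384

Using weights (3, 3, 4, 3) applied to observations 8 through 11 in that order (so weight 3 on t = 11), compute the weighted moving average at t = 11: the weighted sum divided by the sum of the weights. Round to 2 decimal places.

291.31

Weighted sum: 3·457 + 3·211 + 4·160 + 3·381 = 1371 + 633 + 640 + 1143 = 3787
Weight total: 3 + 3 + 4 + 3 = 13
WMA = 3787 / 13 = 291.31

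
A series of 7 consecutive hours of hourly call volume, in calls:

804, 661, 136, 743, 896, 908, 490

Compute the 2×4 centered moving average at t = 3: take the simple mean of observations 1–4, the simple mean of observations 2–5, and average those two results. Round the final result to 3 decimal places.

597.500

Sum over 1–4: 804 + 661 + 136 + 743 = 2344
Sum over 2–5: 661 + 136 + 743 + 896 = 2436
CMA at t=3 = (2344 + 2436) / (2·4) = 4780 / 8 = 597.500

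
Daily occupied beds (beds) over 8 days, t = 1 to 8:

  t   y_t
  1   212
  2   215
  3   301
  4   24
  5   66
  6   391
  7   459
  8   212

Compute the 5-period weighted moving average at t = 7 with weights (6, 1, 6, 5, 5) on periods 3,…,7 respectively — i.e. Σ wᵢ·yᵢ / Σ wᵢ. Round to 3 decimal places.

281.565

Weighted sum: 6·301 + 1·24 + 6·66 + 5·391 + 5·459 = 1806 + 24 + 396 + 1955 + 2295 = 6476
Weight total: 6 + 1 + 6 + 5 + 5 = 23
WMA = 6476 / 23 = 281.565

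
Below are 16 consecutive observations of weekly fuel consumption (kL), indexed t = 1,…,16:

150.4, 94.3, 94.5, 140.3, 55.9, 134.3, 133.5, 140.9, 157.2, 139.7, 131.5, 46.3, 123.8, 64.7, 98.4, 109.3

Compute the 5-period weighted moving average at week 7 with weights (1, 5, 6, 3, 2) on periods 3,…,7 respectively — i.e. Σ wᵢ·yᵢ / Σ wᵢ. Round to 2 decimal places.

Weighted sum: 1·94.5 + 5·140.3 + 6·55.9 + 3·134.3 + 2·133.5 = 94.5 + 701.5 + 335.4 + 402.9 + 267.0 = 1801.3
Weight total: 1 + 5 + 6 + 3 + 2 = 17
WMA = 1801.3 / 17 = 105.96

105.96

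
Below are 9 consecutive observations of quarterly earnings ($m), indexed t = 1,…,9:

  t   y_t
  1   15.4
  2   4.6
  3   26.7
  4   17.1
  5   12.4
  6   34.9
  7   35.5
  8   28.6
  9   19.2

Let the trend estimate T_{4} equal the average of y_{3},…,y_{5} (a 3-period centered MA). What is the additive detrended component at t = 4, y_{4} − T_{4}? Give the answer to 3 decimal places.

Trend T_4 = (26.7 + 17.1 + 12.4) / 3 = 56.2/3 = 18.73333
Detrended value: 17.1 − 18.73333 = -1.633

-1.633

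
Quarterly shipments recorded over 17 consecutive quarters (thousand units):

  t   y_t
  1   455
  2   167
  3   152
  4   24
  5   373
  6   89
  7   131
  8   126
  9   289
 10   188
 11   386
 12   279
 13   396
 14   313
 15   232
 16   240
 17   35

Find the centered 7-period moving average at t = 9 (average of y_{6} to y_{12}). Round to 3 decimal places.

212.571

Sum of periods 6–12: 89 + 131 + 126 + 289 + 188 + 386 + 279 = 1488
Divide by 7: 1488 / 7 = 212.571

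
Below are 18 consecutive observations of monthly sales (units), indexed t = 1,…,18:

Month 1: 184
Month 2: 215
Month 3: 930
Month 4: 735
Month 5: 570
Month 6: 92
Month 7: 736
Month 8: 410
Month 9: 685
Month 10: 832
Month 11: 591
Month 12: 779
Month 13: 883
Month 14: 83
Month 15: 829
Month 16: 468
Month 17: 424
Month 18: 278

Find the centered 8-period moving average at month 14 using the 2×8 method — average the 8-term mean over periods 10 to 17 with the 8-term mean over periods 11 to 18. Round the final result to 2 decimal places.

576.50

Sum over 10–17: 832 + 591 + 779 + 883 + 83 + 829 + 468 + 424 = 4889
Sum over 11–18: 591 + 779 + 883 + 83 + 829 + 468 + 424 + 278 = 4335
CMA at t=14 = (4889 + 4335) / (2·8) = 9224 / 16 = 576.50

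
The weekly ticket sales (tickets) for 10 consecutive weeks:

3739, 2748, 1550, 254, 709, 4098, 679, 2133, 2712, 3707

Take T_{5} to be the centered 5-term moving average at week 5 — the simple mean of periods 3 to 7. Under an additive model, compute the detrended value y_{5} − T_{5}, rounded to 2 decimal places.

Trend T_5 = (1550 + 254 + 709 + 4098 + 679) / 5 = 7290/5 = 1458.0000
Detrended value: 709 − 1458.0000 = -749.00

-749.00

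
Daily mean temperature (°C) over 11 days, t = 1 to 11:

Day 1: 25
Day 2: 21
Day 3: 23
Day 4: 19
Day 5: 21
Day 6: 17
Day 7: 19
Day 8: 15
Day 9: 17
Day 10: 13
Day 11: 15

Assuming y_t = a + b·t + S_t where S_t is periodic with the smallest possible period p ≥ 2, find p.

First differences y_{t+1} − y_t: -4, 2, -4, 2, -4, 2, …
The difference pattern repeats every 2 terms and not for any smaller step, so p = 2.

2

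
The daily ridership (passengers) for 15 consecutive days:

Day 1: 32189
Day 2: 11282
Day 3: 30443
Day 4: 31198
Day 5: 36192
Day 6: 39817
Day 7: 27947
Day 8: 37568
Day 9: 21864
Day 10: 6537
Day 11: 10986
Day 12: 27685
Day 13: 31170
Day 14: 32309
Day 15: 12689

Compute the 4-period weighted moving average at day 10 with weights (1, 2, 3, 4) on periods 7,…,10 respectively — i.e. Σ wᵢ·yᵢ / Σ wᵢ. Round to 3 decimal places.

Weighted sum: 1·27947 + 2·37568 + 3·21864 + 4·6537 = 27947 + 75136 + 65592 + 26148 = 194823
Weight total: 1 + 2 + 3 + 4 = 10
WMA = 194823 / 10 = 19482.300

19482.300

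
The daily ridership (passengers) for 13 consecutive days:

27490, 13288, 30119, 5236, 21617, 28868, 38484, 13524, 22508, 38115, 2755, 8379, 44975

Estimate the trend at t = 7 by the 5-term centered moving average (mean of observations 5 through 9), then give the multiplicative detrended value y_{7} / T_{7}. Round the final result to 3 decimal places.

Trend T_7 = (21617 + 28868 + 38484 + 13524 + 22508) / 5 = 125001/5 = 25000.20000
Ratio to trend: 38484 / 25000.20000 = 1.539

1.539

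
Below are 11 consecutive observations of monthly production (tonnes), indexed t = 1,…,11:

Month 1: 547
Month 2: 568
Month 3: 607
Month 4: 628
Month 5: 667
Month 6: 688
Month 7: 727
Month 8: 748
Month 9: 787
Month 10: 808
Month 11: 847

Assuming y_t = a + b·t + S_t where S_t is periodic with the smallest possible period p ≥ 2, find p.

2

First differences y_{t+1} − y_t: 21, 39, 21, 39, 21, 39, …
The difference pattern repeats every 2 terms and not for any smaller step, so p = 2.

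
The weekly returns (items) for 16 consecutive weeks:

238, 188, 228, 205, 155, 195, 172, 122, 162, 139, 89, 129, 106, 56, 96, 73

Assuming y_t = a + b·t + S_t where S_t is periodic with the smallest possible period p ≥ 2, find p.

First differences y_{t+1} − y_t: -50, 40, -23, -50, 40, -23, -50, 40, …
The difference pattern repeats every 3 terms and not for any smaller step, so p = 3.

3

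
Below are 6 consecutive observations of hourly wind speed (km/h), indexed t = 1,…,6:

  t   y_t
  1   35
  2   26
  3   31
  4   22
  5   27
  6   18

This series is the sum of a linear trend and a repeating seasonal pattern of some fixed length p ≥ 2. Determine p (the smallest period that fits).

2

First differences y_{t+1} − y_t: -9, 5, -9, 5, -9, …
The difference pattern repeats every 2 terms and not for any smaller step, so p = 2.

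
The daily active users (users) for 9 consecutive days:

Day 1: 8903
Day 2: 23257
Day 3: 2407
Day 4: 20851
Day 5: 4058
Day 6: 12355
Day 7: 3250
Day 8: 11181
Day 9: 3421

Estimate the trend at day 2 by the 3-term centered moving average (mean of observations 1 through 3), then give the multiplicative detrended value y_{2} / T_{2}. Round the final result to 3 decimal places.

2.018

Trend T_2 = (8903 + 23257 + 2407) / 3 = 34567/3 = 11522.33333
Ratio to trend: 23257 / 11522.33333 = 2.018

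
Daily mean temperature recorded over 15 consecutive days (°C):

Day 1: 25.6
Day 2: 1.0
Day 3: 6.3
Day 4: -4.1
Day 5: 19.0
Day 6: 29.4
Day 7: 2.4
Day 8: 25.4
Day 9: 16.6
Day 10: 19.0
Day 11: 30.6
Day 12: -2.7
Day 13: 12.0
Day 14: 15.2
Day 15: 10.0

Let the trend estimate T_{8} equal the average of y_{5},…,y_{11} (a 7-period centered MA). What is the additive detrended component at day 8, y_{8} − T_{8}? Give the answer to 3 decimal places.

Trend T_8 = (19.0 + 29.4 + 2.4 + 25.4 + 16.6 + 19.0 + 30.6) / 7 = 142.4/7 = 20.34286
Detrended value: 25.4 − 20.34286 = 5.057

5.057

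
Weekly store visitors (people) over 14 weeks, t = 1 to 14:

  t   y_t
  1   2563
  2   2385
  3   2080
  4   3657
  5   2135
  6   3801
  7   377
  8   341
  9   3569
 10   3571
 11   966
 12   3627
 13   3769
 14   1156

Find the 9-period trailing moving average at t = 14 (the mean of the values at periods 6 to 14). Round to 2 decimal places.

Sum of periods 6–14: 3801 + 377 + 341 + 3569 + 3571 + 966 + 3627 + 3769 + 1156 = 21177
Divide by 9: 21177 / 9 = 2353.00

2353.00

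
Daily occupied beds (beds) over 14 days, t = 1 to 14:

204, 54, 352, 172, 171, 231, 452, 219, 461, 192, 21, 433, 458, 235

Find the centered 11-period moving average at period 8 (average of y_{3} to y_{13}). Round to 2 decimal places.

287.45

Sum of periods 3–13: 352 + 172 + 171 + 231 + 452 + 219 + 461 + 192 + 21 + 433 + 458 = 3162
Divide by 11: 3162 / 11 = 287.45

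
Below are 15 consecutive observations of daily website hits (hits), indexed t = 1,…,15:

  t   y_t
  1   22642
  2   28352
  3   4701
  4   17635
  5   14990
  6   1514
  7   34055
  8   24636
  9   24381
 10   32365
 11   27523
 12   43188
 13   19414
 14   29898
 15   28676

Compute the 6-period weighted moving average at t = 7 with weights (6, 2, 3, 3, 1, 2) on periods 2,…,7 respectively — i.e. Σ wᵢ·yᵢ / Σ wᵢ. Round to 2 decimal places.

Weighted sum: 6·28352 + 2·4701 + 3·17635 + 3·14990 + 1·1514 + 2·34055 = 170112 + 9402 + 52905 + 44970 + 1514 + 68110 = 347013
Weight total: 6 + 2 + 3 + 3 + 1 + 2 = 17
WMA = 347013 / 17 = 20412.53

20412.53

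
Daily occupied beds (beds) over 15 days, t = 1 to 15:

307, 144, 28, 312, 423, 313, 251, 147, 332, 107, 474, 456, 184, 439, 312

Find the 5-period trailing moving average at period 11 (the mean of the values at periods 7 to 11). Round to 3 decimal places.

262.200

Sum of periods 7–11: 251 + 147 + 332 + 107 + 474 = 1311
Divide by 5: 1311 / 5 = 262.200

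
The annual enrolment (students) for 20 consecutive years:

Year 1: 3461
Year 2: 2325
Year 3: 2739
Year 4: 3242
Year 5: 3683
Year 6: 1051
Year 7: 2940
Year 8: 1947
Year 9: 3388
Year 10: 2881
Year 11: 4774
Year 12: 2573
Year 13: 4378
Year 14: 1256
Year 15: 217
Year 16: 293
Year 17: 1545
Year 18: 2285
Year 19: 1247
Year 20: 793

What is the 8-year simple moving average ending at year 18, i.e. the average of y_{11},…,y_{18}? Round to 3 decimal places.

Sum of periods 11–18: 4774 + 2573 + 4378 + 1256 + 217 + 293 + 1545 + 2285 = 17321
Divide by 8: 17321 / 8 = 2165.125

2165.125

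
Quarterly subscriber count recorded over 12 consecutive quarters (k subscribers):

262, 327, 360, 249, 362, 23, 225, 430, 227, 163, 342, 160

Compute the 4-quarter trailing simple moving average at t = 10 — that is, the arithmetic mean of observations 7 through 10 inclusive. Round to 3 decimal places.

261.250

Sum of periods 7–10: 225 + 430 + 227 + 163 = 1045
Divide by 4: 1045 / 4 = 261.250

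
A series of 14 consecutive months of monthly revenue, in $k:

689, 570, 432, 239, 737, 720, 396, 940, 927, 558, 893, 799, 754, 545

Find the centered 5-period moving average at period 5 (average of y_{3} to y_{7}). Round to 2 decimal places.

Sum of periods 3–7: 432 + 239 + 737 + 720 + 396 = 2524
Divide by 5: 2524 / 5 = 504.80

504.80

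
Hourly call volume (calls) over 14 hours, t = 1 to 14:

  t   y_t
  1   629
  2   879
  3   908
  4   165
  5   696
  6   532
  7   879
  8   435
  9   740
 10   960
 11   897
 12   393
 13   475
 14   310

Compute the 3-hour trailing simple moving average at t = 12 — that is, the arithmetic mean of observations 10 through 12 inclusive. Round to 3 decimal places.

750.000

Sum of periods 10–12: 960 + 897 + 393 = 2250
Divide by 3: 2250 / 3 = 750.000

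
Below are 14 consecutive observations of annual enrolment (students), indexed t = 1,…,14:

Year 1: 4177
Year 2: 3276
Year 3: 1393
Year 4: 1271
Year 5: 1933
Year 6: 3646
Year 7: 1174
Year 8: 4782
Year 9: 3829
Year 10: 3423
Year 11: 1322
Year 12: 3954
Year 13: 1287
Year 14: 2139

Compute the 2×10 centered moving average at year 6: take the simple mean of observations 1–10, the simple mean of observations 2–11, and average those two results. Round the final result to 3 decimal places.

2747.650

Sum over 1–10: 4177 + 3276 + 1393 + 1271 + 1933 + 3646 + 1174 + 4782 + 3829 + 3423 = 28904
Sum over 2–11: 3276 + 1393 + 1271 + 1933 + 3646 + 1174 + 4782 + 3829 + 3423 + 1322 = 26049
CMA at t=6 = (28904 + 26049) / (2·10) = 54953 / 20 = 2747.650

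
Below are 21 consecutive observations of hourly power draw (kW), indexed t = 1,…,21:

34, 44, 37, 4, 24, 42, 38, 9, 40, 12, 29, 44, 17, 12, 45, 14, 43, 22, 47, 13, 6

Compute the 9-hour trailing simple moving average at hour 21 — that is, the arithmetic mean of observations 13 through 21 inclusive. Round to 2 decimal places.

24.33

Sum of periods 13–21: 17 + 12 + 45 + 14 + 43 + 22 + 47 + 13 + 6 = 219
Divide by 9: 219 / 9 = 24.33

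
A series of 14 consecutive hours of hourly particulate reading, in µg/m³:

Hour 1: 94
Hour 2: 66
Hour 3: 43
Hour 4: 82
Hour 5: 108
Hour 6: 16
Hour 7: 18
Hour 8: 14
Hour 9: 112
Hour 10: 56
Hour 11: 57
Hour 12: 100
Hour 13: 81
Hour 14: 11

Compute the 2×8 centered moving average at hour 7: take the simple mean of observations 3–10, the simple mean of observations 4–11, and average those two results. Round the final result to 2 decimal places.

Sum over 3–10: 43 + 82 + 108 + 16 + 18 + 14 + 112 + 56 = 449
Sum over 4–11: 82 + 108 + 16 + 18 + 14 + 112 + 56 + 57 = 463
CMA at t=7 = (449 + 463) / (2·8) = 912 / 16 = 57.00

57.00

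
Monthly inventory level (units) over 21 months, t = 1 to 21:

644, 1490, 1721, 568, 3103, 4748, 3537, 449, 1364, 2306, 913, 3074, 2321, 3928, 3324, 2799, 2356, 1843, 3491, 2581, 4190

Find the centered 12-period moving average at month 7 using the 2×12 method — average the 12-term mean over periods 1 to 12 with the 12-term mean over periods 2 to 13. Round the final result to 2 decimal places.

Sum over 1–12: 644 + 1490 + 1721 + 568 + 3103 + 4748 + 3537 + 449 + 1364 + 2306 + 913 + 3074 = 23917
Sum over 2–13: 1490 + 1721 + 568 + 3103 + 4748 + 3537 + 449 + 1364 + 2306 + 913 + 3074 + 2321 = 25594
CMA at t=7 = (23917 + 25594) / (2·12) = 49511 / 24 = 2062.96

2062.96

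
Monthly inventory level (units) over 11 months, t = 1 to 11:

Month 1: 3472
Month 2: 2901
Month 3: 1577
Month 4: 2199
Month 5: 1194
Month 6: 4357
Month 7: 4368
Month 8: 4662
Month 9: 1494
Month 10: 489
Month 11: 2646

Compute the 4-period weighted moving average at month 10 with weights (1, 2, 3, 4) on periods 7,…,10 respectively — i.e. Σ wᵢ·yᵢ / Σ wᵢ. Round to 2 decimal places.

2013.00

Weighted sum: 1·4368 + 2·4662 + 3·1494 + 4·489 = 4368 + 9324 + 4482 + 1956 = 20130
Weight total: 1 + 2 + 3 + 4 = 10
WMA = 20130 / 10 = 2013.00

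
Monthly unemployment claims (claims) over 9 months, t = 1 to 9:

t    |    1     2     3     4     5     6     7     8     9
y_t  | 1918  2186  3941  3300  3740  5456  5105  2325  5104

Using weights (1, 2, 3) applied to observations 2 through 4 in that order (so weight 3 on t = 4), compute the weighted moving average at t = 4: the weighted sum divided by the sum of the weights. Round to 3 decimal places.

3328.000

Weighted sum: 1·2186 + 2·3941 + 3·3300 = 2186 + 7882 + 9900 = 19968
Weight total: 1 + 2 + 3 = 6
WMA = 19968 / 6 = 3328.000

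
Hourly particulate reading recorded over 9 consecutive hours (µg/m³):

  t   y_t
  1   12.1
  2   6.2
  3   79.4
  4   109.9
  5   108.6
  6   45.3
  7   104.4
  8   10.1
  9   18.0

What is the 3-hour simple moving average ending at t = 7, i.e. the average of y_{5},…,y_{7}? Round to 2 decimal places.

86.10

Sum of periods 5–7: 108.6 + 45.3 + 104.4 = 258.3
Divide by 3: 258.3 / 3 = 86.10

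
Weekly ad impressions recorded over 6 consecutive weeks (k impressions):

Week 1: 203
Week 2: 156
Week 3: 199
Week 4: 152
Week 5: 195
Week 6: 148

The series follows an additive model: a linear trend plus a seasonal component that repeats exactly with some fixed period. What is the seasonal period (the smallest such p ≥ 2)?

2

First differences y_{t+1} − y_t: -47, 43, -47, 43, -47, …
The difference pattern repeats every 2 terms and not for any smaller step, so p = 2.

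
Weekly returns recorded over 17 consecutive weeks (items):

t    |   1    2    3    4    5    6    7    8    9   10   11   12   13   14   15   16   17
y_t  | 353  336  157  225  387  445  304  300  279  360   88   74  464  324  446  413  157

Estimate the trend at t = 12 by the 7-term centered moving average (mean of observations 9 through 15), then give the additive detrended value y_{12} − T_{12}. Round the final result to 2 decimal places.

-216.71

Trend T_12 = (279 + 360 + 88 + 74 + 464 + 324 + 446) / 7 = 2035/7 = 290.7143
Detrended value: 74 − 290.7143 = -216.71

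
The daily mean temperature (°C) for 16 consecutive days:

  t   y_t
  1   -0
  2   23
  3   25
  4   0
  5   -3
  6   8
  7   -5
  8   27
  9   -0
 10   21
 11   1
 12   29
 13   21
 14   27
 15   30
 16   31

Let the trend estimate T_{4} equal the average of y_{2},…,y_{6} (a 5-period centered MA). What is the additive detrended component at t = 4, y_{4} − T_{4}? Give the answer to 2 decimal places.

-10.60

Trend T_4 = (23 + 25 + 0 + (-3) + 8) / 5 = 53/5 = 10.6000
Detrended value: 0 − 10.6000 = -10.60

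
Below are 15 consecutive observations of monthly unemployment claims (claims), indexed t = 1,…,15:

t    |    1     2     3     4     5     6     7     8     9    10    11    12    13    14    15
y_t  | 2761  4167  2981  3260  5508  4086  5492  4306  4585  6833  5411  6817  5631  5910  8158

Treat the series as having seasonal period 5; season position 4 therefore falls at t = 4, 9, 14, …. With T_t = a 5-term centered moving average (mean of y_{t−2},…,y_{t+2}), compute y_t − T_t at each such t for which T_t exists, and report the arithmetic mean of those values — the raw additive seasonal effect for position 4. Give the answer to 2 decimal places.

-740.40

Season position 4 occurs at t = 4, 9 (where T_t is defined).
t=4: T_4 = 4000.4000; y_4 − T_4 = 3260 − 4000.4000 = -740.4000
t=9: T_9 = 5325.4000; y_9 − T_9 = 4585 − 5325.4000 = -740.4000
Mean deviation: (-740.4000 + -740.4000) / 2 = -740.40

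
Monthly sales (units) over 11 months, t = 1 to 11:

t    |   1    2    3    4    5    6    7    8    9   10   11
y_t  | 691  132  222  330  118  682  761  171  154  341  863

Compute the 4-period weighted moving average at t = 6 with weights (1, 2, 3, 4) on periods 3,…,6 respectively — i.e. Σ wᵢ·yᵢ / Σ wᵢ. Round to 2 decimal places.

Weighted sum: 1·222 + 2·330 + 3·118 + 4·682 = 222 + 660 + 354 + 2728 = 3964
Weight total: 1 + 2 + 3 + 4 = 10
WMA = 3964 / 10 = 396.40

396.40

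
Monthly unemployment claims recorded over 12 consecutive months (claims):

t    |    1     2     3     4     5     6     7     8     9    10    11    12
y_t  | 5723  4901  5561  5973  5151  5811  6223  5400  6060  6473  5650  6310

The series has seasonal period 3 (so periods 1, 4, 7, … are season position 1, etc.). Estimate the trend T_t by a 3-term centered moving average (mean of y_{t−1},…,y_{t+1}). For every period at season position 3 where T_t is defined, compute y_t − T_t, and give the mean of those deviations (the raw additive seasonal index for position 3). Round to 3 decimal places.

Season position 3 occurs at t = 3, 6, 9 (where T_t is defined).
t=3: T_3 = 5478.33333; y_3 − T_3 = 5561 − 5478.33333 = 82.66667
t=6: T_6 = 5728.33333; y_6 − T_6 = 5811 − 5728.33333 = 82.66667
t=9: T_9 = 5977.66667; y_9 − T_9 = 6060 − 5977.66667 = 82.33333
Mean deviation: (82.66667 + 82.66667 + 82.33333) / 3 = 82.556

82.556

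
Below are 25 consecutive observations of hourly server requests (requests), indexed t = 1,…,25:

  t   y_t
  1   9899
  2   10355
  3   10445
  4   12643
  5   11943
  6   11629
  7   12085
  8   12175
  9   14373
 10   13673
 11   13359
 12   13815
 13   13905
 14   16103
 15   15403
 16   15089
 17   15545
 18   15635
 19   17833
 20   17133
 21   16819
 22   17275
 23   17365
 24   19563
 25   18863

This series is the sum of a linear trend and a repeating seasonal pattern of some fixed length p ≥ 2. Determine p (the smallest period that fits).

5

First differences y_{t+1} − y_t: 456, 90, 2198, -700, -314, 456, 90, 2198, -700, -314, 456, 90, …
The difference pattern repeats every 5 terms and not for any smaller step, so p = 5.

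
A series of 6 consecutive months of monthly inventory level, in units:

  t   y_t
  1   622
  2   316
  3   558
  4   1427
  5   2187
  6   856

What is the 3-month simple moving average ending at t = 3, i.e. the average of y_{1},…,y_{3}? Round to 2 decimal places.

498.67

Sum of periods 1–3: 622 + 316 + 558 = 1496
Divide by 3: 1496 / 3 = 498.67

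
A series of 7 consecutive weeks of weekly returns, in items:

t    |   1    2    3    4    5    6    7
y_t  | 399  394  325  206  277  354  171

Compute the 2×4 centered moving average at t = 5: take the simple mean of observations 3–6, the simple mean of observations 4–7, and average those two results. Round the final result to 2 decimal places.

271.25

Sum over 3–6: 325 + 206 + 277 + 354 = 1162
Sum over 4–7: 206 + 277 + 354 + 171 = 1008
CMA at t=5 = (1162 + 1008) / (2·4) = 2170 / 8 = 271.25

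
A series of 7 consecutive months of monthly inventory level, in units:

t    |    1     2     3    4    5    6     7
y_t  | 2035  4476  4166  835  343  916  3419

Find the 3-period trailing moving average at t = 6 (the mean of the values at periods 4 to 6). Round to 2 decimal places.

Sum of periods 4–6: 835 + 343 + 916 = 2094
Divide by 3: 2094 / 3 = 698.00

698.00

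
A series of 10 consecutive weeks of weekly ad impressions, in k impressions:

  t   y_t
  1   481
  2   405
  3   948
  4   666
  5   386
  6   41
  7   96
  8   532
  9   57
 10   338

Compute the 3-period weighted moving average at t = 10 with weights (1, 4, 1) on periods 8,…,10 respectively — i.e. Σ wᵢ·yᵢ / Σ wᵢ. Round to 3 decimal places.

Weighted sum: 1·532 + 4·57 + 1·338 = 532 + 228 + 338 = 1098
Weight total: 1 + 4 + 1 = 6
WMA = 1098 / 6 = 183.000

183.000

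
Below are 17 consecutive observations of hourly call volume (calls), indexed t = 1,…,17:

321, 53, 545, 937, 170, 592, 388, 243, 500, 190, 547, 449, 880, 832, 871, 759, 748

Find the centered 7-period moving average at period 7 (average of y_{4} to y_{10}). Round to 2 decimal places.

Sum of periods 4–10: 937 + 170 + 592 + 388 + 243 + 500 + 190 = 3020
Divide by 7: 3020 / 7 = 431.43

431.43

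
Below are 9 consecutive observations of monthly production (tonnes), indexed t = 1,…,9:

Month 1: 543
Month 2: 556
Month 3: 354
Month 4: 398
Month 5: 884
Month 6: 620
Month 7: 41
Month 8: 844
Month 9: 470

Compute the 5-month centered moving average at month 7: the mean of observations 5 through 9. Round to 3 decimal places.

Sum of periods 5–9: 884 + 620 + 41 + 844 + 470 = 2859
Divide by 5: 2859 / 5 = 571.800

571.800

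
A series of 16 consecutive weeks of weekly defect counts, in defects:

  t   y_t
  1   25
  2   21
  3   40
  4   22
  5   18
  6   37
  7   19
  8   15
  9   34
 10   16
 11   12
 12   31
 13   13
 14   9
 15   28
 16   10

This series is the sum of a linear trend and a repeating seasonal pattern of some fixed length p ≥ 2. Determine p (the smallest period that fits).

3

First differences y_{t+1} − y_t: -4, 19, -18, -4, 19, -18, -4, 19, …
The difference pattern repeats every 3 terms and not for any smaller step, so p = 3.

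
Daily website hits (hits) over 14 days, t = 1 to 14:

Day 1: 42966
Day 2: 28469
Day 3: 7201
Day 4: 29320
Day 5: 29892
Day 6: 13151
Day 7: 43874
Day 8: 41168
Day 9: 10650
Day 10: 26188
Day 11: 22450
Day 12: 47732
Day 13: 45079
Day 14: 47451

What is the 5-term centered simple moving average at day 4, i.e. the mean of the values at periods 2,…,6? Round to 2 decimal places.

Sum of periods 2–6: 28469 + 7201 + 29320 + 29892 + 13151 = 108033
Divide by 5: 108033 / 5 = 21606.60

21606.60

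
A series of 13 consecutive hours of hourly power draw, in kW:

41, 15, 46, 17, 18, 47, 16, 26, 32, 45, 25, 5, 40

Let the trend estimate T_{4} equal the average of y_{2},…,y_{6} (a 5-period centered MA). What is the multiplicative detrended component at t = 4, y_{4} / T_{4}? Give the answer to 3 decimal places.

0.594

Trend T_4 = (15 + 46 + 17 + 18 + 47) / 5 = 143/5 = 28.60000
Ratio to trend: 17 / 28.60000 = 0.594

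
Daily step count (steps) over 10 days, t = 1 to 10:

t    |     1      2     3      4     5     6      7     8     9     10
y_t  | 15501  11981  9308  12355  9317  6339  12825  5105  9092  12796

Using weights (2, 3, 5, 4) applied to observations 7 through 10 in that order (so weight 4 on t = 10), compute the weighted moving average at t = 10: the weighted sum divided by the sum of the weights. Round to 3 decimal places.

9829.214

Weighted sum: 2·12825 + 3·5105 + 5·9092 + 4·12796 = 25650 + 15315 + 45460 + 51184 = 137609
Weight total: 2 + 3 + 5 + 4 = 14
WMA = 137609 / 14 = 9829.214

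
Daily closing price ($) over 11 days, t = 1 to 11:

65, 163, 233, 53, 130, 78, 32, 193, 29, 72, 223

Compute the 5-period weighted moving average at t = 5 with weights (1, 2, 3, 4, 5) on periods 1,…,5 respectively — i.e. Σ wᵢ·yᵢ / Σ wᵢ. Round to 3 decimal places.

Weighted sum: 1·65 + 2·163 + 3·233 + 4·53 + 5·130 = 65 + 326 + 699 + 212 + 650 = 1952
Weight total: 1 + 2 + 3 + 4 + 5 = 15
WMA = 1952 / 15 = 130.133

130.133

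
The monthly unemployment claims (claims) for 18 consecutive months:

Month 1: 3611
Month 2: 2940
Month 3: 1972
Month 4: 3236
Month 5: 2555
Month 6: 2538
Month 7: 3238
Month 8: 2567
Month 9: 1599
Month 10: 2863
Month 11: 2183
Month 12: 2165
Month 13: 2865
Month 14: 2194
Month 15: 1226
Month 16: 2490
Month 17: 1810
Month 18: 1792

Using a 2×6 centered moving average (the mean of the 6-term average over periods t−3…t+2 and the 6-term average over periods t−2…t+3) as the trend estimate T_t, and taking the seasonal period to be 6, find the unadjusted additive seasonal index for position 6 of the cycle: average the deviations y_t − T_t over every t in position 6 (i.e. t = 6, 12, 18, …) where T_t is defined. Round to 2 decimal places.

-115.33

Season position 6 occurs at t = 6, 12 (where T_t is defined).
t=6: T_6 = 2653.2500; y_6 − T_6 = 2538 − 2653.2500 = -115.2500
t=12: T_12 = 2280.4167; y_12 − T_12 = 2165 − 2280.4167 = -115.4167
Mean deviation: (-115.2500 + -115.4167) / 2 = -115.33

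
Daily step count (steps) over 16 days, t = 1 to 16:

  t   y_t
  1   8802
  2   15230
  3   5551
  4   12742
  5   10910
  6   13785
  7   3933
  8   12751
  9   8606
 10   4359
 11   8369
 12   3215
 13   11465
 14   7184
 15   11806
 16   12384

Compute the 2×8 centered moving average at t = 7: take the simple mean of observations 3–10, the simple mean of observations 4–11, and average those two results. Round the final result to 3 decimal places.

Sum over 3–10: 5551 + 12742 + 10910 + 13785 + 3933 + 12751 + 8606 + 4359 = 72637
Sum over 4–11: 12742 + 10910 + 13785 + 3933 + 12751 + 8606 + 4359 + 8369 = 75455
CMA at t=7 = (72637 + 75455) / (2·8) = 148092 / 16 = 9255.750

9255.750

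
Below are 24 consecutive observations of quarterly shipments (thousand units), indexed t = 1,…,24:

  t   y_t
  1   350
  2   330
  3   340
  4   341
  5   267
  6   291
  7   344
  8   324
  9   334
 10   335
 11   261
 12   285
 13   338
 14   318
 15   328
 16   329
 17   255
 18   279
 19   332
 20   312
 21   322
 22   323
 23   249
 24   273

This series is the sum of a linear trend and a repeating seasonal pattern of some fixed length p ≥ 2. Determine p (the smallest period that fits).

6

First differences y_{t+1} − y_t: -20, 10, 1, -74, 24, 53, -20, 10, 1, -74, 24, 53, -20, 10, …
The difference pattern repeats every 6 terms and not for any smaller step, so p = 6.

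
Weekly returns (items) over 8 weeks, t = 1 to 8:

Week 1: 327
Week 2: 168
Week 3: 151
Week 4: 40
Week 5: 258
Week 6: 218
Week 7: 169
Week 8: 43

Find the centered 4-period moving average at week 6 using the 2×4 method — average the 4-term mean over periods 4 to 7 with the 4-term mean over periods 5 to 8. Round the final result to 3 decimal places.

Sum over 4–7: 40 + 258 + 218 + 169 = 685
Sum over 5–8: 258 + 218 + 169 + 43 = 688
CMA at t=6 = (685 + 688) / (2·4) = 1373 / 8 = 171.625

171.625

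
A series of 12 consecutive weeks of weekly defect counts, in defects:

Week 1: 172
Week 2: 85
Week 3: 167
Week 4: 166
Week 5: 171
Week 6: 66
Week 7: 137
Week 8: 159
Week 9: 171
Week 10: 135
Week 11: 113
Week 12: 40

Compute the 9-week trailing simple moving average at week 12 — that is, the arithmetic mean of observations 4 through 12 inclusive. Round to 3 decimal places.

128.667

Sum of periods 4–12: 166 + 171 + 66 + 137 + 159 + 171 + 135 + 113 + 40 = 1158
Divide by 9: 1158 / 9 = 128.667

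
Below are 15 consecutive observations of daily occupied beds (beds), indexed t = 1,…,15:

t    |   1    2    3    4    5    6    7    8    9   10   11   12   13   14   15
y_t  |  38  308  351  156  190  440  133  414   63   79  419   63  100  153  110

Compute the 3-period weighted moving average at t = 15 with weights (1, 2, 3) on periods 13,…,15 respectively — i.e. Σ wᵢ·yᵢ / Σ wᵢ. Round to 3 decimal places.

Weighted sum: 1·100 + 2·153 + 3·110 = 100 + 306 + 330 = 736
Weight total: 1 + 2 + 3 = 6
WMA = 736 / 6 = 122.667

122.667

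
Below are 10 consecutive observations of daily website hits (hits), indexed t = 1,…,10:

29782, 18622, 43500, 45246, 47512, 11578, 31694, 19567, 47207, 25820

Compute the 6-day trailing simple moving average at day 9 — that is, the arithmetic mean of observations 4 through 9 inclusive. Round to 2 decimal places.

33800.67

Sum of periods 4–9: 45246 + 47512 + 11578 + 31694 + 19567 + 47207 = 202804
Divide by 6: 202804 / 6 = 33800.67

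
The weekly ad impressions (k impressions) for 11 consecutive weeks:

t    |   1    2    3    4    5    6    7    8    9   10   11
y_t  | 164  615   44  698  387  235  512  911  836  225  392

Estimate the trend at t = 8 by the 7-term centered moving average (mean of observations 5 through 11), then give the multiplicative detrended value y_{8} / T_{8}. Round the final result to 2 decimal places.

Trend T_8 = (387 + 235 + 512 + 911 + 836 + 225 + 392) / 7 = 3498/7 = 499.7143
Ratio to trend: 911 / 499.7143 = 1.82

1.82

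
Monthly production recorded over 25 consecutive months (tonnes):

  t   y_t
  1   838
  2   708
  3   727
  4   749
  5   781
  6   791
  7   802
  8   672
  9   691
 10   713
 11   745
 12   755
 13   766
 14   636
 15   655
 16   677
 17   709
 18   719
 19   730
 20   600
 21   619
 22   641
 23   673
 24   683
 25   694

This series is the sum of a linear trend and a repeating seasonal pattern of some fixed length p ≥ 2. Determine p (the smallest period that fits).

6

First differences y_{t+1} − y_t: -130, 19, 22, 32, 10, 11, -130, 19, 22, 32, 10, 11, -130, 19, …
The difference pattern repeats every 6 terms and not for any smaller step, so p = 6.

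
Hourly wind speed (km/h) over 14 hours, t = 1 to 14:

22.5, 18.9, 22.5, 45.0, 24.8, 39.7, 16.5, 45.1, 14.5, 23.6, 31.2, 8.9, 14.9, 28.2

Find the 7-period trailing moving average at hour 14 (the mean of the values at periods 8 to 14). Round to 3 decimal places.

Sum of periods 8–14: 45.1 + 14.5 + 23.6 + 31.2 + 8.9 + 14.9 + 28.2 = 166.4
Divide by 7: 166.4 / 7 = 23.771

23.771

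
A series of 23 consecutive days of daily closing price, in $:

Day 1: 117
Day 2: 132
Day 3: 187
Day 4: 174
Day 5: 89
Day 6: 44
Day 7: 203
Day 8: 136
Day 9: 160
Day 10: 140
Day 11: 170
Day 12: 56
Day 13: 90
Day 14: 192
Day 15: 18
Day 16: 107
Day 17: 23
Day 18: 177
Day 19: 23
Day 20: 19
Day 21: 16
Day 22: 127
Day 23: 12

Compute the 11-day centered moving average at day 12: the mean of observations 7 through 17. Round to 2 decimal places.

Sum of periods 7–17: 203 + 136 + 160 + 140 + 170 + 56 + 90 + 192 + 18 + 107 + 23 = 1295
Divide by 11: 1295 / 11 = 117.73

117.73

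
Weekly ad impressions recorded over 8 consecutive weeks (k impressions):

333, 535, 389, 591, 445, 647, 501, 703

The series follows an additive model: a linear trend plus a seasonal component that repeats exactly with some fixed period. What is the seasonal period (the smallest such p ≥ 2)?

2

First differences y_{t+1} − y_t: 202, -146, 202, -146, 202, -146, …
The difference pattern repeats every 2 terms and not for any smaller step, so p = 2.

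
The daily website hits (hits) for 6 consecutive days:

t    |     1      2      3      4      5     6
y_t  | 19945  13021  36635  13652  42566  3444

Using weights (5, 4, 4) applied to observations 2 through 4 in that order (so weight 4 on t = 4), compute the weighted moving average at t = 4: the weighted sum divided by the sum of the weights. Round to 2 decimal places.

Weighted sum: 5·13021 + 4·36635 + 4·13652 = 65105 + 146540 + 54608 = 266253
Weight total: 5 + 4 + 4 = 13
WMA = 266253 / 13 = 20481.00

20481.00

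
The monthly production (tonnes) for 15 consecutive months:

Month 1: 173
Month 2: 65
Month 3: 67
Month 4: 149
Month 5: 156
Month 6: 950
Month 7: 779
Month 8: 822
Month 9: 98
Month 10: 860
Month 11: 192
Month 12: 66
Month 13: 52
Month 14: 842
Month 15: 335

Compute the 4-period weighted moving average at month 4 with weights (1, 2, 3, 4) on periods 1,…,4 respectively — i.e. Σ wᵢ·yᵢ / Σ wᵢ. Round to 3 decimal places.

110.000

Weighted sum: 1·173 + 2·65 + 3·67 + 4·149 = 173 + 130 + 201 + 596 = 1100
Weight total: 1 + 2 + 3 + 4 = 10
WMA = 1100 / 10 = 110.000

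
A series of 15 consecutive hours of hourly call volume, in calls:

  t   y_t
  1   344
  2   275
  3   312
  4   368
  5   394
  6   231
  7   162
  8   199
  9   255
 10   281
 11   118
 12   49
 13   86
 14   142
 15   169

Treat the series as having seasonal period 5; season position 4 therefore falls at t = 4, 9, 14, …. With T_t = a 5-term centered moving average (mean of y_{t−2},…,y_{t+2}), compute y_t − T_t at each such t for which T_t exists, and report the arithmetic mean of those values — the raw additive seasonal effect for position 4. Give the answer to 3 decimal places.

Season position 4 occurs at t = 4, 9 (where T_t is defined).
t=4: T_4 = 316.00000; y_4 − T_4 = 368 − 316.00000 = 52.00000
t=9: T_9 = 203.00000; y_9 − T_9 = 255 − 203.00000 = 52.00000
Mean deviation: (52.00000 + 52.00000) / 2 = 52.000

52.000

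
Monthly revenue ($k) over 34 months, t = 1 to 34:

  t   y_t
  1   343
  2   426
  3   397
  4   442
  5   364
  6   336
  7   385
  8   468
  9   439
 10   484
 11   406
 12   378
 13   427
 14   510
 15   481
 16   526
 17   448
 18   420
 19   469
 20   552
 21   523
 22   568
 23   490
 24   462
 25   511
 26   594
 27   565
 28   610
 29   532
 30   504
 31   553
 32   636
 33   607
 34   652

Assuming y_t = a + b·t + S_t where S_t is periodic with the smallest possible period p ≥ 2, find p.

First differences y_{t+1} − y_t: 83, -29, 45, -78, -28, 49, 83, -29, 45, -78, -28, 49, 83, -29, …
The difference pattern repeats every 6 terms and not for any smaller step, so p = 6.

6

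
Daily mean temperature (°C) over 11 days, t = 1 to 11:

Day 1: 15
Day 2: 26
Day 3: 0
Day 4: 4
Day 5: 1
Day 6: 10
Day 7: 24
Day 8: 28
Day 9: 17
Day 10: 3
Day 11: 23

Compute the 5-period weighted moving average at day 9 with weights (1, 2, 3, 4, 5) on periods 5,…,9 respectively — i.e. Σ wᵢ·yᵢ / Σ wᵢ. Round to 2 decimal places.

19.33

Weighted sum: 1·1 + 2·10 + 3·24 + 4·28 + 5·17 = 1 + 20 + 72 + 112 + 85 = 290
Weight total: 1 + 2 + 3 + 4 + 5 = 15
WMA = 290 / 15 = 19.33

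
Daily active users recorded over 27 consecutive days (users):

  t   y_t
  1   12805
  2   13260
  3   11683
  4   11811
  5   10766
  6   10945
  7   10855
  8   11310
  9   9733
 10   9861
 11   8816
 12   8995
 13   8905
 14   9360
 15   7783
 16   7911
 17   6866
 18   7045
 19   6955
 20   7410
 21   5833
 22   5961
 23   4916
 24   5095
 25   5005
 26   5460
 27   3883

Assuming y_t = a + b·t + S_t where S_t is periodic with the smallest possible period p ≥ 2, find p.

First differences y_{t+1} − y_t: 455, -1577, 128, -1045, 179, -90, 455, -1577, 128, -1045, 179, -90, 455, -1577, …
The difference pattern repeats every 6 terms and not for any smaller step, so p = 6.

6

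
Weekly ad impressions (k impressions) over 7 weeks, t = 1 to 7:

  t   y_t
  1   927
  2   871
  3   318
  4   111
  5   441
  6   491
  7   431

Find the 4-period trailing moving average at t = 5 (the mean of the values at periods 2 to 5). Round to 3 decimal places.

435.250

Sum of periods 2–5: 871 + 318 + 111 + 441 = 1741
Divide by 4: 1741 / 4 = 435.250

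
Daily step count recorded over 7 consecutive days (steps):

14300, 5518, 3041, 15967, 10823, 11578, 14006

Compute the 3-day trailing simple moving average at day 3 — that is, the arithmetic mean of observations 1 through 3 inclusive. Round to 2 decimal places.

7619.67

Sum of periods 1–3: 14300 + 5518 + 3041 = 22859
Divide by 3: 22859 / 3 = 7619.67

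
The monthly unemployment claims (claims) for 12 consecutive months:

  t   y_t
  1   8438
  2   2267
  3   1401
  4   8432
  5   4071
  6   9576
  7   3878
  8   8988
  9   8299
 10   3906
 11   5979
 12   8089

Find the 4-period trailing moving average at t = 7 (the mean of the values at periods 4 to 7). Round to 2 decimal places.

Sum of periods 4–7: 8432 + 4071 + 9576 + 3878 = 25957
Divide by 4: 25957 / 4 = 6489.25

6489.25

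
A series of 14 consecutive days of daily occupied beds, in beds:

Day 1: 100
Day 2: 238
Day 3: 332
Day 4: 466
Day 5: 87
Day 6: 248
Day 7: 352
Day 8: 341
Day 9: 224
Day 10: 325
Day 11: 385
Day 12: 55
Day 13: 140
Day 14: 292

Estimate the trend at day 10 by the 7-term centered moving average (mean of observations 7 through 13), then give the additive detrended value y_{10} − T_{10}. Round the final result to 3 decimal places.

64.714

Trend T_10 = (352 + 341 + 224 + 325 + 385 + 55 + 140) / 7 = 1822/7 = 260.28571
Detrended value: 325 − 260.28571 = 64.714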